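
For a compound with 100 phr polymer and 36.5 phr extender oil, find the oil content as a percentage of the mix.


Oil % = oil / (100 + oil) * 100
= 36.5 / (100 + 36.5) * 100
= 36.5 / 136.5 * 100
= 26.74%

26.74%


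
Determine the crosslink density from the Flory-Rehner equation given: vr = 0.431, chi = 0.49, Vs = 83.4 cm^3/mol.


ln(1 - vr) = ln(1 - 0.431) = -0.5639
Numerator = -((-0.5639) + 0.431 + 0.49 * 0.431^2) = 0.0419
Denominator = 83.4 * (0.431^(1/3) - 0.431/2) = 45.0251
nu = 0.0419 / 45.0251 = 9.2953e-04 mol/cm^3

9.2953e-04 mol/cm^3


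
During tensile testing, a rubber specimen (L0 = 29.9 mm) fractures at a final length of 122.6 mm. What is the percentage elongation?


Elongation = (Lf - L0) / L0 * 100
= (122.6 - 29.9) / 29.9 * 100
= 92.7 / 29.9 * 100
= 310.0%

310.0%


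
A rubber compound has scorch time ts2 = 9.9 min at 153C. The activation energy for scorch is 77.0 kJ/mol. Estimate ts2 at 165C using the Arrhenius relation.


Convert temperatures: T1 = 153 + 273.15 = 426.15 K, T2 = 165 + 273.15 = 438.15 K
ts2_new = 9.9 * exp(77000 / 8.314 * (1/438.15 - 1/426.15))
1/T2 - 1/T1 = -6.4268e-05
ts2_new = 5.46 min

5.46 min


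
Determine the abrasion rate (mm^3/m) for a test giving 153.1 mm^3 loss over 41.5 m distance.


Rate = volume_loss / distance
= 153.1 / 41.5
= 3.689 mm^3/m

3.689 mm^3/m


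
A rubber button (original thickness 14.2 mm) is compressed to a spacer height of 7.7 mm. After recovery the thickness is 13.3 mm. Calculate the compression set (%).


CS = (t0 - recovered) / (t0 - ts) * 100
= (14.2 - 13.3) / (14.2 - 7.7) * 100
= 0.9 / 6.5 * 100
= 13.8%

13.8%


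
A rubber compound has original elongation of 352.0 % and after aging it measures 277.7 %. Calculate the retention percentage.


Retention = aged / original * 100
= 277.7 / 352.0 * 100
= 78.9%

78.9%


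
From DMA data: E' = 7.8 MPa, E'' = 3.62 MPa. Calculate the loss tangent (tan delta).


tan delta = E'' / E'
= 3.62 / 7.8
= 0.4641

tan delta = 0.4641


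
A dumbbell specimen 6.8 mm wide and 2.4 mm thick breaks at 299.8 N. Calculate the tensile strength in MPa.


Area = width * thickness = 6.8 * 2.4 = 16.32 mm^2
TS = force / area = 299.8 / 16.32 = 18.37 MPa

18.37 MPa


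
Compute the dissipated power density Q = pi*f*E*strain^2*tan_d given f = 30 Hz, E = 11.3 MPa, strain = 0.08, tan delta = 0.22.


Q = pi * f * E * strain^2 * tan_d
= pi * 30 * 11.3 * 0.08^2 * 0.22
= pi * 30 * 11.3 * 0.0064 * 0.22
= 1.4995

Q = 1.4995


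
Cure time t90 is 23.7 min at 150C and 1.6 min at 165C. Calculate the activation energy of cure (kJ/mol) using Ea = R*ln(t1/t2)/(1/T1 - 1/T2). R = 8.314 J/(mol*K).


T1 = 423.15 K, T2 = 438.15 K
1/T1 - 1/T2 = 8.0905e-05
ln(t1/t2) = ln(23.7/1.6) = 2.6955
Ea = 8.314 * 2.6955 / 8.0905e-05 = 276994.1860 J/mol
Ea = 276.99 kJ/mol

276.99 kJ/mol


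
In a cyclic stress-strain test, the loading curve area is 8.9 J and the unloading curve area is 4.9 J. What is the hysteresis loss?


Hysteresis loss = loading - unloading
= 8.9 - 4.9
= 4.0 J

4.0 J


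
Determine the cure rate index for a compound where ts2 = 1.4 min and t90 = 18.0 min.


CRI = 100 / (t90 - ts2)
= 100 / (18.0 - 1.4)
= 100 / 16.6
= 6.02 min^-1

6.02 min^-1


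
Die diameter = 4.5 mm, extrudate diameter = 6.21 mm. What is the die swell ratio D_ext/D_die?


Die swell ratio = D_extrudate / D_die
= 6.21 / 4.5
= 1.38

Die swell = 1.38


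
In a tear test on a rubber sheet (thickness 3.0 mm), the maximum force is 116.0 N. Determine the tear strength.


Tear strength = force / thickness
= 116.0 / 3.0
= 38.67 N/mm

38.67 N/mm


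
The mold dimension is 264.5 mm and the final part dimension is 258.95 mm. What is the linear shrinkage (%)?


Shrinkage = (mold - part) / mold * 100
= (264.5 - 258.95) / 264.5 * 100
= 5.55 / 264.5 * 100
= 2.1%

2.1%


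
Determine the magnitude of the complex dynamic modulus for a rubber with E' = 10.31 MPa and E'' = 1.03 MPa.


|E*| = sqrt(E'^2 + E''^2)
= sqrt(10.31^2 + 1.03^2)
= sqrt(106.2961 + 1.0609)
= 10.361 MPa

10.361 MPa


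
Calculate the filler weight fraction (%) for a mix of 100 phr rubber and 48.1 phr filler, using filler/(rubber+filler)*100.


Filler % = filler / (rubber + filler) * 100
= 48.1 / (100 + 48.1) * 100
= 48.1 / 148.1 * 100
= 32.48%

32.48%


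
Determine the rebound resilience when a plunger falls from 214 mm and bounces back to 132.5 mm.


Resilience = h_rebound / h_drop * 100
= 132.5 / 214 * 100
= 61.9%

61.9%


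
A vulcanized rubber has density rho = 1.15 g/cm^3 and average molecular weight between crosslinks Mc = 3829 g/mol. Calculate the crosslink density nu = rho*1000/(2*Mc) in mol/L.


nu = rho * 1000 / (2 * Mc)
nu = 1.15 * 1000 / (2 * 3829)
nu = 1150.0 / 7658
nu = 0.1502 mol/L

0.1502 mol/L


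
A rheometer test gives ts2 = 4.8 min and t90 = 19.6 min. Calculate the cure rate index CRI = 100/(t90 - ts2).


CRI = 100 / (t90 - ts2)
= 100 / (19.6 - 4.8)
= 100 / 14.8
= 6.76 min^-1

6.76 min^-1


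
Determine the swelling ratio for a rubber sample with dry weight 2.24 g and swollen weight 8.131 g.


Q = W_swollen / W_dry
Q = 8.131 / 2.24
Q = 3.63

Q = 3.63


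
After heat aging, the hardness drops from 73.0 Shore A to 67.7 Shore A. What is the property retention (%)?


Retention = aged / original * 100
= 67.7 / 73.0 * 100
= 92.7%

92.7%


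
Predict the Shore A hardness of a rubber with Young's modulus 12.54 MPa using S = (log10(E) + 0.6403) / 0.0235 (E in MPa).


log10(E) = 0.0235*S - 0.6403  =>  S = (log10(E) + 0.6403) / 0.0235
log10(12.54) = 1.098298
S = (1.098298 + 0.6403) / 0.0235 = 1.738598 / 0.0235
S = 74.0

Shore A = 74.0


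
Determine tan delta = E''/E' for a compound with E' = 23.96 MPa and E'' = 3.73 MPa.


tan delta = E'' / E'
= 3.73 / 23.96
= 0.1557

tan delta = 0.1557


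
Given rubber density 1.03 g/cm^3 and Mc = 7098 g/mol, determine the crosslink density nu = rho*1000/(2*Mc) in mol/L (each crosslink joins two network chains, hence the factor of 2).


nu = rho * 1000 / (2 * Mc)
nu = 1.03 * 1000 / (2 * 7098)
nu = 1030.0 / 14196
nu = 0.0726 mol/L

0.0726 mol/L


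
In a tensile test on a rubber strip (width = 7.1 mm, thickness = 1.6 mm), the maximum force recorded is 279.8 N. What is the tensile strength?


Area = width * thickness = 7.1 * 1.6 = 11.36 mm^2
TS = force / area = 279.8 / 11.36 = 24.63 MPa

24.63 MPa


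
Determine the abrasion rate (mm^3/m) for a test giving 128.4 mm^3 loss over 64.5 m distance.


Rate = volume_loss / distance
= 128.4 / 64.5
= 1.991 mm^3/m

1.991 mm^3/m


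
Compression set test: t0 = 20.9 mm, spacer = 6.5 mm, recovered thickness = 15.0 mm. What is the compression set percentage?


CS = (t0 - recovered) / (t0 - ts) * 100
= (20.9 - 15.0) / (20.9 - 6.5) * 100
= 5.9 / 14.4 * 100
= 41.0%

41.0%


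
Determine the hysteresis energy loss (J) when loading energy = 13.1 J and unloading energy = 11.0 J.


Hysteresis loss = loading - unloading
= 13.1 - 11.0
= 2.1 J

2.1 J


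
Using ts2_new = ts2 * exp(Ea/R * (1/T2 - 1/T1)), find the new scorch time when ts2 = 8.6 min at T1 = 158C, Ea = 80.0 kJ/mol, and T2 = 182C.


Convert temperatures: T1 = 158 + 273.15 = 431.15 K, T2 = 182 + 273.15 = 455.15 K
ts2_new = 8.6 * exp(80000 / 8.314 * (1/455.15 - 1/431.15))
1/T2 - 1/T1 = -1.2230e-04
ts2_new = 2.65 min

2.65 min


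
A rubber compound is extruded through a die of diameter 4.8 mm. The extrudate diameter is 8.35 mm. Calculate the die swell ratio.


Die swell ratio = D_extrudate / D_die
= 8.35 / 4.8
= 1.74

Die swell = 1.74


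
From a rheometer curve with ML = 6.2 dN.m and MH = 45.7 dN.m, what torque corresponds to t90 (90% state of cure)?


M90 = ML + 0.9 * (MH - ML)
M90 = 6.2 + 0.9 * (45.7 - 6.2)
M90 = 6.2 + 0.9 * 39.5
M90 = 41.75 dN.m

41.75 dN.m


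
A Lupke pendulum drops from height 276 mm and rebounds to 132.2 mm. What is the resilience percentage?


Resilience = h_rebound / h_drop * 100
= 132.2 / 276 * 100
= 47.9%

47.9%


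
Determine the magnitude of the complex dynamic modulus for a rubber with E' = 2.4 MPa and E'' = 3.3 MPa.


|E*| = sqrt(E'^2 + E''^2)
= sqrt(2.4^2 + 3.3^2)
= sqrt(5.7600 + 10.8900)
= 4.08 MPa

4.08 MPa


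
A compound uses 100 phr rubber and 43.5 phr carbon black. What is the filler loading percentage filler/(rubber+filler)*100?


Filler % = filler / (rubber + filler) * 100
= 43.5 / (100 + 43.5) * 100
= 43.5 / 143.5 * 100
= 30.31%

30.31%


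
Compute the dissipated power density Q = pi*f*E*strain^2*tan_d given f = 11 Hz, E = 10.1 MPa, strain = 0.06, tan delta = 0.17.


Q = pi * f * E * strain^2 * tan_d
= pi * 11 * 10.1 * 0.06^2 * 0.17
= pi * 11 * 10.1 * 0.0036 * 0.17
= 0.2136

Q = 0.2136


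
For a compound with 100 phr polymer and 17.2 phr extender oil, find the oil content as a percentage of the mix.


Oil % = oil / (100 + oil) * 100
= 17.2 / (100 + 17.2) * 100
= 17.2 / 117.2 * 100
= 14.68%

14.68%


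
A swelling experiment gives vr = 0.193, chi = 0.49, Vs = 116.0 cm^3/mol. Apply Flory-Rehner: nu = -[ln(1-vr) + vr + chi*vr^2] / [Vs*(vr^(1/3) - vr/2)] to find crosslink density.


ln(1 - vr) = ln(1 - 0.193) = -0.2144
Numerator = -((-0.2144) + 0.193 + 0.49 * 0.193^2) = 0.0032
Denominator = 116.0 * (0.193^(1/3) - 0.193/2) = 55.8424
nu = 0.0032 / 55.8424 = 5.6939e-05 mol/cm^3

5.6939e-05 mol/cm^3


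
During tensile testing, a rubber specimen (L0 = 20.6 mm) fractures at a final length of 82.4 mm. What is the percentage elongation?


Elongation = (Lf - L0) / L0 * 100
= (82.4 - 20.6) / 20.6 * 100
= 61.8 / 20.6 * 100
= 300.0%

300.0%


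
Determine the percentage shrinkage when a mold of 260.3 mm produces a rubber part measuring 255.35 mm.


Shrinkage = (mold - part) / mold * 100
= (260.3 - 255.35) / 260.3 * 100
= 4.95 / 260.3 * 100
= 1.9%

1.9%


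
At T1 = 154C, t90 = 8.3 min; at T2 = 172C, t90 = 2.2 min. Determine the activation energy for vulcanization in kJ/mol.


T1 = 427.15 K, T2 = 445.15 K
1/T1 - 1/T2 = 9.4664e-05
ln(t1/t2) = ln(8.3/2.2) = 1.3278
Ea = 8.314 * 1.3278 / 9.4664e-05 = 116615.5229 J/mol
Ea = 116.62 kJ/mol

116.62 kJ/mol


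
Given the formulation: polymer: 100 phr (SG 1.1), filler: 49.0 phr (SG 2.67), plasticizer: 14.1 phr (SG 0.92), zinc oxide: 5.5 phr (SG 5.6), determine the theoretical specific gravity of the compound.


Sum of weights = 168.6
Volume contributions:
  polymer: 100/1.1 = 90.9091
  filler: 49.0/2.67 = 18.3521
  plasticizer: 14.1/0.92 = 15.3261
  zinc oxide: 5.5/5.6 = 0.9821
Sum of volumes = 125.5694
SG = 168.6 / 125.5694 = 1.343

SG = 1.343


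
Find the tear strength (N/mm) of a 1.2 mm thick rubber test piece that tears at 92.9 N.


Tear strength = force / thickness
= 92.9 / 1.2
= 77.42 N/mm

77.42 N/mm


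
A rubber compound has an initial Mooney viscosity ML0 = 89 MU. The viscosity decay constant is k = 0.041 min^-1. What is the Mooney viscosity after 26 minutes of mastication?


ML = ML0 * exp(-k * t)
ML = 89 * exp(-0.041 * 26)
ML = 89 * 0.3444
ML = 30.65 MU

30.65 MU


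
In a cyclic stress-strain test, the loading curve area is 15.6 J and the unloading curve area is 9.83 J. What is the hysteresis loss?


Hysteresis loss = loading - unloading
= 15.6 - 9.83
= 5.77 J

5.77 J


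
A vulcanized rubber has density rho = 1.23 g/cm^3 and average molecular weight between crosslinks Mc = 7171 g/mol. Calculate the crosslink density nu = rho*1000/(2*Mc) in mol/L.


nu = rho * 1000 / (2 * Mc)
nu = 1.23 * 1000 / (2 * 7171)
nu = 1230.0 / 14342
nu = 0.0858 mol/L

0.0858 mol/L


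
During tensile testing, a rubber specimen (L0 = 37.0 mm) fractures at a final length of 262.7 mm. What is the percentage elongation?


Elongation = (Lf - L0) / L0 * 100
= (262.7 - 37.0) / 37.0 * 100
= 225.7 / 37.0 * 100
= 610.0%

610.0%


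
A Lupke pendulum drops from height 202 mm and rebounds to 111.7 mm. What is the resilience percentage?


Resilience = h_rebound / h_drop * 100
= 111.7 / 202 * 100
= 55.3%

55.3%


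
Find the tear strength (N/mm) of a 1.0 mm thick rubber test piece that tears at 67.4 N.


Tear strength = force / thickness
= 67.4 / 1.0
= 67.4 N/mm

67.4 N/mm


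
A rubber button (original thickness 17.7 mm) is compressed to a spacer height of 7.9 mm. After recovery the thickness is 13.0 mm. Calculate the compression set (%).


CS = (t0 - recovered) / (t0 - ts) * 100
= (17.7 - 13.0) / (17.7 - 7.9) * 100
= 4.7 / 9.8 * 100
= 48.0%

48.0%


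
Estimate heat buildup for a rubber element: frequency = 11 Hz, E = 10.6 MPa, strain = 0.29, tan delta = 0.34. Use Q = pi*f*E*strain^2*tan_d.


Q = pi * f * E * strain^2 * tan_d
= pi * 11 * 10.6 * 0.29^2 * 0.34
= pi * 11 * 10.6 * 0.0841 * 0.34
= 10.4743

Q = 10.4743


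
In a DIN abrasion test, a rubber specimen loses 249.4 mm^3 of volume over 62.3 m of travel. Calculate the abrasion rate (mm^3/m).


Rate = volume_loss / distance
= 249.4 / 62.3
= 4.003 mm^3/m

4.003 mm^3/m


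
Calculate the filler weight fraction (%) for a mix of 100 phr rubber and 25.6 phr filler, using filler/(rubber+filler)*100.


Filler % = filler / (rubber + filler) * 100
= 25.6 / (100 + 25.6) * 100
= 25.6 / 125.6 * 100
= 20.38%

20.38%


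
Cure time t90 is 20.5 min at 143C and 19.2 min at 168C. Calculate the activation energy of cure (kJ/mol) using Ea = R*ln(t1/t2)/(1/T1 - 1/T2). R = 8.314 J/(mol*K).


T1 = 416.15 K, T2 = 441.15 K
1/T1 - 1/T2 = 1.3618e-04
ln(t1/t2) = ln(20.5/19.2) = 0.0655
Ea = 8.314 * 0.0655 / 1.3618e-04 = 3999.8558 J/mol
Ea = 4.0 kJ/mol

4.0 kJ/mol


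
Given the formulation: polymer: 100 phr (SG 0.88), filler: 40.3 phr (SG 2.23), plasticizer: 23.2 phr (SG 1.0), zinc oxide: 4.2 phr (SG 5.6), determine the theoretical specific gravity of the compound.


Sum of weights = 167.7
Volume contributions:
  polymer: 100/0.88 = 113.6364
  filler: 40.3/2.23 = 18.0717
  plasticizer: 23.2/1.0 = 23.2000
  zinc oxide: 4.2/5.6 = 0.7500
Sum of volumes = 155.6581
SG = 167.7 / 155.6581 = 1.077

SG = 1.077


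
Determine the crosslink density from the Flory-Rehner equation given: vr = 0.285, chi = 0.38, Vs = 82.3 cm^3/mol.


ln(1 - vr) = ln(1 - 0.285) = -0.3355
Numerator = -((-0.3355) + 0.285 + 0.38 * 0.285^2) = 0.0196
Denominator = 82.3 * (0.285^(1/3) - 0.285/2) = 42.4326
nu = 0.0196 / 42.4326 = 4.6208e-04 mol/cm^3

4.6208e-04 mol/cm^3


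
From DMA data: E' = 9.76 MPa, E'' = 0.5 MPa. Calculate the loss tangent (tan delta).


tan delta = E'' / E'
= 0.5 / 9.76
= 0.0512

tan delta = 0.0512


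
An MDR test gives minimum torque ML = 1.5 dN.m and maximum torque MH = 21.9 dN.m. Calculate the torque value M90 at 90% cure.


M90 = ML + 0.9 * (MH - ML)
M90 = 1.5 + 0.9 * (21.9 - 1.5)
M90 = 1.5 + 0.9 * 20.4
M90 = 19.86 dN.m

19.86 dN.m


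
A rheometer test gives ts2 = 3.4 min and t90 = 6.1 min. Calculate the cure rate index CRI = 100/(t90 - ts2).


CRI = 100 / (t90 - ts2)
= 100 / (6.1 - 3.4)
= 100 / 2.7
= 37.04 min^-1

37.04 min^-1


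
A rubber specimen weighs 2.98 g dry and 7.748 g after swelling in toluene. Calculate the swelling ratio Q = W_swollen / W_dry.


Q = W_swollen / W_dry
Q = 7.748 / 2.98
Q = 2.6

Q = 2.6


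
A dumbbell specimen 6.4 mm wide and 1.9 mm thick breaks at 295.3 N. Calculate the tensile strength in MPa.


Area = width * thickness = 6.4 * 1.9 = 12.16 mm^2
TS = force / area = 295.3 / 12.16 = 24.28 MPa

24.28 MPa


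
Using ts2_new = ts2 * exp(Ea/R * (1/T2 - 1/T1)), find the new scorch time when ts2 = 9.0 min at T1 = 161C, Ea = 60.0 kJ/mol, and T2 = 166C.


Convert temperatures: T1 = 161 + 273.15 = 434.15 K, T2 = 166 + 273.15 = 439.15 K
ts2_new = 9.0 * exp(60000 / 8.314 * (1/439.15 - 1/434.15))
1/T2 - 1/T1 = -2.6225e-05
ts2_new = 7.45 min

7.45 min


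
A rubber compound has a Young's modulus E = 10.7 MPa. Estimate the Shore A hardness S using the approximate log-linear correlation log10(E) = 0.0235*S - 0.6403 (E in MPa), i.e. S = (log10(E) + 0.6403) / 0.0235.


log10(E) = 0.0235*S - 0.6403  =>  S = (log10(E) + 0.6403) / 0.0235
log10(10.7) = 1.029384
S = (1.029384 + 0.6403) / 0.0235 = 1.669684 / 0.0235
S = 71.1

Shore A = 71.1


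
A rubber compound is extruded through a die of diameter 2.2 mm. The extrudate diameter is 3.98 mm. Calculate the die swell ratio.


Die swell ratio = D_extrudate / D_die
= 3.98 / 2.2
= 1.809

Die swell = 1.809


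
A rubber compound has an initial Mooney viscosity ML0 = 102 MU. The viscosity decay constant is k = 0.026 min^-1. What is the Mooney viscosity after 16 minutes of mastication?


ML = ML0 * exp(-k * t)
ML = 102 * exp(-0.026 * 16)
ML = 102 * 0.6597
ML = 67.29 MU

67.29 MU


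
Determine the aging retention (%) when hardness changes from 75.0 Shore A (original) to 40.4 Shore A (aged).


Retention = aged / original * 100
= 40.4 / 75.0 * 100
= 53.9%

53.9%


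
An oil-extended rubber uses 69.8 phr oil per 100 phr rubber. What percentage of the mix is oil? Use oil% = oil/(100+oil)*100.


Oil % = oil / (100 + oil) * 100
= 69.8 / (100 + 69.8) * 100
= 69.8 / 169.8 * 100
= 41.11%

41.11%


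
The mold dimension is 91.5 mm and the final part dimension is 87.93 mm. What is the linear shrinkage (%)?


Shrinkage = (mold - part) / mold * 100
= (91.5 - 87.93) / 91.5 * 100
= 3.57 / 91.5 * 100
= 3.9%

3.9%


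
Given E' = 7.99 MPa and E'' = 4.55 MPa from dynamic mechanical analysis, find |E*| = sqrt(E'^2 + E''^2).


|E*| = sqrt(E'^2 + E''^2)
= sqrt(7.99^2 + 4.55^2)
= sqrt(63.8401 + 20.7025)
= 9.195 MPa

9.195 MPa


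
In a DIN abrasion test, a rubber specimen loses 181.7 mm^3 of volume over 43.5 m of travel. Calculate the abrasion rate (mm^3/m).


Rate = volume_loss / distance
= 181.7 / 43.5
= 4.177 mm^3/m

4.177 mm^3/m


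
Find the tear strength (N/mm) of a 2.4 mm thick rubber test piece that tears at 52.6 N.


Tear strength = force / thickness
= 52.6 / 2.4
= 21.92 N/mm

21.92 N/mm


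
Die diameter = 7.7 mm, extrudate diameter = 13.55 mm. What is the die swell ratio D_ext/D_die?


Die swell ratio = D_extrudate / D_die
= 13.55 / 7.7
= 1.76

Die swell = 1.76


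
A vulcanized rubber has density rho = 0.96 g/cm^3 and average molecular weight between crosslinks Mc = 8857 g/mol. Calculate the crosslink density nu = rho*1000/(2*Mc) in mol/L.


nu = rho * 1000 / (2 * Mc)
nu = 0.96 * 1000 / (2 * 8857)
nu = 960.0 / 17714
nu = 0.0542 mol/L

0.0542 mol/L


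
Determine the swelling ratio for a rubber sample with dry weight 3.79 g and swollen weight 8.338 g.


Q = W_swollen / W_dry
Q = 8.338 / 3.79
Q = 2.2

Q = 2.2


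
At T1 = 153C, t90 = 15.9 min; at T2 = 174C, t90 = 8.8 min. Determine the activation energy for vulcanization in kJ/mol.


T1 = 426.15 K, T2 = 447.15 K
1/T1 - 1/T2 = 1.1021e-04
ln(t1/t2) = ln(15.9/8.8) = 0.5916
Ea = 8.314 * 0.5916 / 1.1021e-04 = 44628.3343 J/mol
Ea = 44.63 kJ/mol

44.63 kJ/mol


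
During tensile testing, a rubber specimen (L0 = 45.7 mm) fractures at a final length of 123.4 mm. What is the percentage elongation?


Elongation = (Lf - L0) / L0 * 100
= (123.4 - 45.7) / 45.7 * 100
= 77.7 / 45.7 * 100
= 170.0%

170.0%


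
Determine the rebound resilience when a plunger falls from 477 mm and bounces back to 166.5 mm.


Resilience = h_rebound / h_drop * 100
= 166.5 / 477 * 100
= 34.9%

34.9%


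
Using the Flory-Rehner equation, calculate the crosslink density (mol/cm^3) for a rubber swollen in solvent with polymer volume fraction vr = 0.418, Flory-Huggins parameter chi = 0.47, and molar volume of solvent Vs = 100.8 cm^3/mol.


ln(1 - vr) = ln(1 - 0.418) = -0.5413
Numerator = -((-0.5413) + 0.418 + 0.47 * 0.418^2) = 0.0412
Denominator = 100.8 * (0.418^(1/3) - 0.418/2) = 54.3006
nu = 0.0412 / 54.3006 = 7.5809e-04 mol/cm^3

7.5809e-04 mol/cm^3


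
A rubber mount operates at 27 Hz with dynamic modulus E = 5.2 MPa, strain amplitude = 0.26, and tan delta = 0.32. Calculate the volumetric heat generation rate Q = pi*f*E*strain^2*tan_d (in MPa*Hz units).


Q = pi * f * E * strain^2 * tan_d
= pi * 27 * 5.2 * 0.26^2 * 0.32
= pi * 27 * 5.2 * 0.0676 * 0.32
= 9.5414

Q = 9.5414


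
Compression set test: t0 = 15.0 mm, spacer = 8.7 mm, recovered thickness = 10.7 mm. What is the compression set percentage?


CS = (t0 - recovered) / (t0 - ts) * 100
= (15.0 - 10.7) / (15.0 - 8.7) * 100
= 4.3 / 6.3 * 100
= 68.3%

68.3%


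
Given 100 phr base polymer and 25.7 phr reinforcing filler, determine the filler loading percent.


Filler % = filler / (rubber + filler) * 100
= 25.7 / (100 + 25.7) * 100
= 25.7 / 125.7 * 100
= 20.45%

20.45%


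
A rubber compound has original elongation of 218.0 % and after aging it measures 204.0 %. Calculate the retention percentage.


Retention = aged / original * 100
= 204.0 / 218.0 * 100
= 93.6%

93.6%


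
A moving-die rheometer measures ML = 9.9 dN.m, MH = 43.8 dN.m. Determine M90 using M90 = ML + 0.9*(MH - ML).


M90 = ML + 0.9 * (MH - ML)
M90 = 9.9 + 0.9 * (43.8 - 9.9)
M90 = 9.9 + 0.9 * 33.9
M90 = 40.41 dN.m

40.41 dN.m


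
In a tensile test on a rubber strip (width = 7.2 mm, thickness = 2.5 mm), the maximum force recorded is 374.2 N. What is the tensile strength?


Area = width * thickness = 7.2 * 2.5 = 18.0 mm^2
TS = force / area = 374.2 / 18.0 = 20.79 MPa

20.79 MPa


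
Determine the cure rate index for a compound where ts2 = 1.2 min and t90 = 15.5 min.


CRI = 100 / (t90 - ts2)
= 100 / (15.5 - 1.2)
= 100 / 14.3
= 6.99 min^-1

6.99 min^-1


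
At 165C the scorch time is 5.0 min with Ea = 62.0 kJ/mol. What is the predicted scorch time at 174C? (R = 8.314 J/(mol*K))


Convert temperatures: T1 = 165 + 273.15 = 438.15 K, T2 = 174 + 273.15 = 447.15 K
ts2_new = 5.0 * exp(62000 / 8.314 * (1/447.15 - 1/438.15))
1/T2 - 1/T1 = -4.5937e-05
ts2_new = 3.55 min

3.55 min


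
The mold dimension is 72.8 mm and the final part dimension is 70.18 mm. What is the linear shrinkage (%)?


Shrinkage = (mold - part) / mold * 100
= (72.8 - 70.18) / 72.8 * 100
= 2.62 / 72.8 * 100
= 3.6%

3.6%


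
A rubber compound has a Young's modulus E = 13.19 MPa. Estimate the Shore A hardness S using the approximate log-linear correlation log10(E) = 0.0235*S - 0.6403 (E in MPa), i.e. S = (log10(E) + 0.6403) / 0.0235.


log10(E) = 0.0235*S - 0.6403  =>  S = (log10(E) + 0.6403) / 0.0235
log10(13.19) = 1.120245
S = (1.120245 + 0.6403) / 0.0235 = 1.760545 / 0.0235
S = 74.9

Shore A = 74.9


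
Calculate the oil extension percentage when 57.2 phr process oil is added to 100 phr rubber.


Oil % = oil / (100 + oil) * 100
= 57.2 / (100 + 57.2) * 100
= 57.2 / 157.2 * 100
= 36.39%

36.39%


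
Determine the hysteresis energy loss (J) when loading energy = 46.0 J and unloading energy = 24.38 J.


Hysteresis loss = loading - unloading
= 46.0 - 24.38
= 21.62 J

21.62 J


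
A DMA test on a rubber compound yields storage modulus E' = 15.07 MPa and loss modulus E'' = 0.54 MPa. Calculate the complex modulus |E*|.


|E*| = sqrt(E'^2 + E''^2)
= sqrt(15.07^2 + 0.54^2)
= sqrt(227.1049 + 0.2916)
= 15.08 MPa

15.08 MPa


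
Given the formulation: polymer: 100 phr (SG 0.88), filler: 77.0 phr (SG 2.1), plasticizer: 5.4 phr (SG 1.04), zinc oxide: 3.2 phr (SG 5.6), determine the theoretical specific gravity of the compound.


Sum of weights = 185.6
Volume contributions:
  polymer: 100/0.88 = 113.6364
  filler: 77.0/2.1 = 36.6667
  plasticizer: 5.4/1.04 = 5.1923
  zinc oxide: 3.2/5.6 = 0.5714
Sum of volumes = 156.0668
SG = 185.6 / 156.0668 = 1.189

SG = 1.189


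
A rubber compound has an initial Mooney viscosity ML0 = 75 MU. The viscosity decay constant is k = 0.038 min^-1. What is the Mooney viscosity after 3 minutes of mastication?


ML = ML0 * exp(-k * t)
ML = 75 * exp(-0.038 * 3)
ML = 75 * 0.8923
ML = 66.92 MU

66.92 MU


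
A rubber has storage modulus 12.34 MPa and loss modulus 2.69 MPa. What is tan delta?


tan delta = E'' / E'
= 2.69 / 12.34
= 0.218

tan delta = 0.218


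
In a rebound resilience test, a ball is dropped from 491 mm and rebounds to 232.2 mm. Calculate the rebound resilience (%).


Resilience = h_rebound / h_drop * 100
= 232.2 / 491 * 100
= 47.3%

47.3%


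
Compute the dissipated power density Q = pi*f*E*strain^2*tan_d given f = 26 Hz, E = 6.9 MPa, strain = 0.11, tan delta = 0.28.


Q = pi * f * E * strain^2 * tan_d
= pi * 26 * 6.9 * 0.11^2 * 0.28
= pi * 26 * 6.9 * 0.0121 * 0.28
= 1.9095

Q = 1.9095


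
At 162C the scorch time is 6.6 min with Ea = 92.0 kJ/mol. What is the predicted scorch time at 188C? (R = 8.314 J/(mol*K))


Convert temperatures: T1 = 162 + 273.15 = 435.15 K, T2 = 188 + 273.15 = 461.15 K
ts2_new = 6.6 * exp(92000 / 8.314 * (1/461.15 - 1/435.15))
1/T2 - 1/T1 = -1.2957e-04
ts2_new = 1.57 min

1.57 min


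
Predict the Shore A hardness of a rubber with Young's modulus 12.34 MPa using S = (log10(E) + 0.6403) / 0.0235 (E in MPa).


log10(E) = 0.0235*S - 0.6403  =>  S = (log10(E) + 0.6403) / 0.0235
log10(12.34) = 1.091315
S = (1.091315 + 0.6403) / 0.0235 = 1.731615 / 0.0235
S = 73.7

Shore A = 73.7


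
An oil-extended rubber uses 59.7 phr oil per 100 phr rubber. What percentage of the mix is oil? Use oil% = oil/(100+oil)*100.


Oil % = oil / (100 + oil) * 100
= 59.7 / (100 + 59.7) * 100
= 59.7 / 159.7 * 100
= 37.38%

37.38%


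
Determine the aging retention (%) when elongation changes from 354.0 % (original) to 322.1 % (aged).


Retention = aged / original * 100
= 322.1 / 354.0 * 100
= 91.0%

91.0%


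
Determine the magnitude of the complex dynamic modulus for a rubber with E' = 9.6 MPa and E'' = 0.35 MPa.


|E*| = sqrt(E'^2 + E''^2)
= sqrt(9.6^2 + 0.35^2)
= sqrt(92.1600 + 0.1225)
= 9.606 MPa

9.606 MPa


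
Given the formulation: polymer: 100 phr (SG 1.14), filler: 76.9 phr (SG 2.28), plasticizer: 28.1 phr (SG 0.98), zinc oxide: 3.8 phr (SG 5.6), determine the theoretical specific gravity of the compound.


Sum of weights = 208.8
Volume contributions:
  polymer: 100/1.14 = 87.7193
  filler: 76.9/2.28 = 33.7281
  plasticizer: 28.1/0.98 = 28.6735
  zinc oxide: 3.8/5.6 = 0.6786
Sum of volumes = 150.7994
SG = 208.8 / 150.7994 = 1.385

SG = 1.385


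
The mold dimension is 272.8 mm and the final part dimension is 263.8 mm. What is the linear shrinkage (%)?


Shrinkage = (mold - part) / mold * 100
= (272.8 - 263.8) / 272.8 * 100
= 9.0 / 272.8 * 100
= 3.3%

3.3%


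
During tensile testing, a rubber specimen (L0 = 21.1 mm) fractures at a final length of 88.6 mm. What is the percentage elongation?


Elongation = (Lf - L0) / L0 * 100
= (88.6 - 21.1) / 21.1 * 100
= 67.5 / 21.1 * 100
= 319.9%

319.9%


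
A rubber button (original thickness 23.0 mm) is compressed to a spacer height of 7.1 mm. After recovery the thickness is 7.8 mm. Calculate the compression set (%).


CS = (t0 - recovered) / (t0 - ts) * 100
= (23.0 - 7.8) / (23.0 - 7.1) * 100
= 15.2 / 15.9 * 100
= 95.6%

95.6%


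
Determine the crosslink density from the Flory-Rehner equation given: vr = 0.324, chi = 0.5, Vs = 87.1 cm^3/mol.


ln(1 - vr) = ln(1 - 0.324) = -0.3916
Numerator = -((-0.3916) + 0.324 + 0.5 * 0.324^2) = 0.0151
Denominator = 87.1 * (0.324^(1/3) - 0.324/2) = 45.7126
nu = 0.0151 / 45.7126 = 3.2976e-04 mol/cm^3

3.2976e-04 mol/cm^3


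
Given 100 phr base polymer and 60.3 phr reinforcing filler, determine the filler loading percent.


Filler % = filler / (rubber + filler) * 100
= 60.3 / (100 + 60.3) * 100
= 60.3 / 160.3 * 100
= 37.62%

37.62%


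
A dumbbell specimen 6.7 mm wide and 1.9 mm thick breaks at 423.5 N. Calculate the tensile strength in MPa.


Area = width * thickness = 6.7 * 1.9 = 12.73 mm^2
TS = force / area = 423.5 / 12.73 = 33.27 MPa

33.27 MPa


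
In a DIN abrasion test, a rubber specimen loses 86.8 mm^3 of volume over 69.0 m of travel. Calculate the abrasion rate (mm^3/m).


Rate = volume_loss / distance
= 86.8 / 69.0
= 1.258 mm^3/m

1.258 mm^3/m


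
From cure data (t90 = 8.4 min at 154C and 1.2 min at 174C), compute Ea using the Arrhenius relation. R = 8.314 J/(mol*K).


T1 = 427.15 K, T2 = 447.15 K
1/T1 - 1/T2 = 1.0471e-04
ln(t1/t2) = ln(8.4/1.2) = 1.9459
Ea = 8.314 * 1.9459 / 1.0471e-04 = 154502.8352 J/mol
Ea = 154.5 kJ/mol

154.5 kJ/mol


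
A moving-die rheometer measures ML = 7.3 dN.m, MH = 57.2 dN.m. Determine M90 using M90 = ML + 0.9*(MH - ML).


M90 = ML + 0.9 * (MH - ML)
M90 = 7.3 + 0.9 * (57.2 - 7.3)
M90 = 7.3 + 0.9 * 49.9
M90 = 52.21 dN.m

52.21 dN.m


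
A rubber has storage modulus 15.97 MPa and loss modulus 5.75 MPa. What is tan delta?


tan delta = E'' / E'
= 5.75 / 15.97
= 0.3601

tan delta = 0.3601


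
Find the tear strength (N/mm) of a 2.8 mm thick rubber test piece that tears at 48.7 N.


Tear strength = force / thickness
= 48.7 / 2.8
= 17.39 N/mm

17.39 N/mm


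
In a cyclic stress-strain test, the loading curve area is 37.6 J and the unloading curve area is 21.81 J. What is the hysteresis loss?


Hysteresis loss = loading - unloading
= 37.6 - 21.81
= 15.79 J

15.79 J


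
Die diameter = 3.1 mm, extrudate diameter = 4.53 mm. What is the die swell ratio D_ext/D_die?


Die swell ratio = D_extrudate / D_die
= 4.53 / 3.1
= 1.461

Die swell = 1.461


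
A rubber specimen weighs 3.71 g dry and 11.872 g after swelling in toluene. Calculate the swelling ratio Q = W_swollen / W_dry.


Q = W_swollen / W_dry
Q = 11.872 / 3.71
Q = 3.2

Q = 3.2


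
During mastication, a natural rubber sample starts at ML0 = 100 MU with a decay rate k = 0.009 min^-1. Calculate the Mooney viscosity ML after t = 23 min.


ML = ML0 * exp(-k * t)
ML = 100 * exp(-0.009 * 23)
ML = 100 * 0.8130
ML = 81.3 MU

81.3 MU


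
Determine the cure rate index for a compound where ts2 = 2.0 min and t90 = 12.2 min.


CRI = 100 / (t90 - ts2)
= 100 / (12.2 - 2.0)
= 100 / 10.2
= 9.8 min^-1

9.8 min^-1


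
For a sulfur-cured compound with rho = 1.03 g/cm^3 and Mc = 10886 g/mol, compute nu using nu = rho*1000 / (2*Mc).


nu = rho * 1000 / (2 * Mc)
nu = 1.03 * 1000 / (2 * 10886)
nu = 1030.0 / 21772
nu = 0.0473 mol/L

0.0473 mol/L


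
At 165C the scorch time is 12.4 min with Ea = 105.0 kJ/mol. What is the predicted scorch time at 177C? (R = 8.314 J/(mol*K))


Convert temperatures: T1 = 165 + 273.15 = 438.15 K, T2 = 177 + 273.15 = 450.15 K
ts2_new = 12.4 * exp(105000 / 8.314 * (1/450.15 - 1/438.15))
1/T2 - 1/T1 = -6.0842e-05
ts2_new = 5.75 min

5.75 min


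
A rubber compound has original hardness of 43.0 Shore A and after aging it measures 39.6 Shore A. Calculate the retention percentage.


Retention = aged / original * 100
= 39.6 / 43.0 * 100
= 92.1%

92.1%


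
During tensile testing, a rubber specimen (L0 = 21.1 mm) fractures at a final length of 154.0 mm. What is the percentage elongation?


Elongation = (Lf - L0) / L0 * 100
= (154.0 - 21.1) / 21.1 * 100
= 132.9 / 21.1 * 100
= 629.9%

629.9%


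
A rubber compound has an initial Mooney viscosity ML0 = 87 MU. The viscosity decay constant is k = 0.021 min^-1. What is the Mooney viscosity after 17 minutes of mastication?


ML = ML0 * exp(-k * t)
ML = 87 * exp(-0.021 * 17)
ML = 87 * 0.6998
ML = 60.88 MU

60.88 MU


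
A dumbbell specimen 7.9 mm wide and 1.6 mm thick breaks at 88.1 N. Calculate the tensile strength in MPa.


Area = width * thickness = 7.9 * 1.6 = 12.64 mm^2
TS = force / area = 88.1 / 12.64 = 6.97 MPa

6.97 MPa


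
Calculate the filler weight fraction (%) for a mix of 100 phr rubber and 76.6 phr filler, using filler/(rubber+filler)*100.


Filler % = filler / (rubber + filler) * 100
= 76.6 / (100 + 76.6) * 100
= 76.6 / 176.6 * 100
= 43.37%

43.37%


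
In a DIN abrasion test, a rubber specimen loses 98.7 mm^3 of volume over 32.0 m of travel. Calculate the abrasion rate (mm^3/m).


Rate = volume_loss / distance
= 98.7 / 32.0
= 3.084 mm^3/m

3.084 mm^3/m


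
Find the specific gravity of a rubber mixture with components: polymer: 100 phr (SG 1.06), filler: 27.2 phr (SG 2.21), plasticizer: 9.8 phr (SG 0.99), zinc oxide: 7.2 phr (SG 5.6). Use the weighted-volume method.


Sum of weights = 144.2
Volume contributions:
  polymer: 100/1.06 = 94.3396
  filler: 27.2/2.21 = 12.3077
  plasticizer: 9.8/0.99 = 9.8990
  zinc oxide: 7.2/5.6 = 1.2857
Sum of volumes = 117.8320
SG = 144.2 / 117.8320 = 1.224

SG = 1.224


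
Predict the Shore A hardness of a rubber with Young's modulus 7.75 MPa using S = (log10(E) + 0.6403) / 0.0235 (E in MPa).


log10(E) = 0.0235*S - 0.6403  =>  S = (log10(E) + 0.6403) / 0.0235
log10(7.75) = 0.889302
S = (0.889302 + 0.6403) / 0.0235 = 1.529602 / 0.0235
S = 65.1

Shore A = 65.1


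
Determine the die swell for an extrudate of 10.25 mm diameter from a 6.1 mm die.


Die swell ratio = D_extrudate / D_die
= 10.25 / 6.1
= 1.68

Die swell = 1.68


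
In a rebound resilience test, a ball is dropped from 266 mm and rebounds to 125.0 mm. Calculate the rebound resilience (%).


Resilience = h_rebound / h_drop * 100
= 125.0 / 266 * 100
= 47.0%

47.0%


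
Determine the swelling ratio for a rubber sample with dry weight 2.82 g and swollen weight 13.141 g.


Q = W_swollen / W_dry
Q = 13.141 / 2.82
Q = 4.66

Q = 4.66


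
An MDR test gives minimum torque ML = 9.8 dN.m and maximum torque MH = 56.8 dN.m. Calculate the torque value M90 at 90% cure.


M90 = ML + 0.9 * (MH - ML)
M90 = 9.8 + 0.9 * (56.8 - 9.8)
M90 = 9.8 + 0.9 * 47.0
M90 = 52.1 dN.m

52.1 dN.m


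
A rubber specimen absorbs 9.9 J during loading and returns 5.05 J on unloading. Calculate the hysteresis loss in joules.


Hysteresis loss = loading - unloading
= 9.9 - 5.05
= 4.85 J

4.85 J


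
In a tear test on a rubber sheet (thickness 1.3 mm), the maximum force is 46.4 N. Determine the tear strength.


Tear strength = force / thickness
= 46.4 / 1.3
= 35.69 N/mm

35.69 N/mm


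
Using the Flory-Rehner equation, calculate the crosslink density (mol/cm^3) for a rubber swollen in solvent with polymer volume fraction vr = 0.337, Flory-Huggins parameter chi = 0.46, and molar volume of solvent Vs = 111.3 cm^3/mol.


ln(1 - vr) = ln(1 - 0.337) = -0.4110
Numerator = -((-0.4110) + 0.337 + 0.46 * 0.337^2) = 0.0217
Denominator = 111.3 * (0.337^(1/3) - 0.337/2) = 58.6990
nu = 0.0217 / 58.6990 = 3.7034e-04 mol/cm^3

3.7034e-04 mol/cm^3


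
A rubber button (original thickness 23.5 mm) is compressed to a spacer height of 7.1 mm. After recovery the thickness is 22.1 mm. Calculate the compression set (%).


CS = (t0 - recovered) / (t0 - ts) * 100
= (23.5 - 22.1) / (23.5 - 7.1) * 100
= 1.4 / 16.4 * 100
= 8.5%

8.5%


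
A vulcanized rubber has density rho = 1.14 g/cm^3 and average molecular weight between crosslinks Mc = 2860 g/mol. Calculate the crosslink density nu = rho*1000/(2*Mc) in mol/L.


nu = rho * 1000 / (2 * Mc)
nu = 1.14 * 1000 / (2 * 2860)
nu = 1140.0 / 5720
nu = 0.1993 mol/L

0.1993 mol/L


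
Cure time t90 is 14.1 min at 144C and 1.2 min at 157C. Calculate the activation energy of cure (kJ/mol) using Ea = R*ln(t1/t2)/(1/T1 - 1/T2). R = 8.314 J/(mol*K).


T1 = 417.15 K, T2 = 430.15 K
1/T1 - 1/T2 = 7.2449e-05
ln(t1/t2) = ln(14.1/1.2) = 2.4639
Ea = 8.314 * 2.4639 / 7.2449e-05 = 282744.1828 J/mol
Ea = 282.74 kJ/mol

282.74 kJ/mol


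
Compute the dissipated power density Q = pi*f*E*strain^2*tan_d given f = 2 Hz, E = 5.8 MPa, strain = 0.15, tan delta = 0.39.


Q = pi * f * E * strain^2 * tan_d
= pi * 2 * 5.8 * 0.15^2 * 0.39
= pi * 2 * 5.8 * 0.0225 * 0.39
= 0.3198

Q = 0.3198


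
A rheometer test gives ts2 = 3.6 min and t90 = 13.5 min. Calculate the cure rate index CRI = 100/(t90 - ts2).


CRI = 100 / (t90 - ts2)
= 100 / (13.5 - 3.6)
= 100 / 9.9
= 10.1 min^-1

10.1 min^-1


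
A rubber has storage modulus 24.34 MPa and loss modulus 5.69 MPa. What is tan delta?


tan delta = E'' / E'
= 5.69 / 24.34
= 0.2338

tan delta = 0.2338


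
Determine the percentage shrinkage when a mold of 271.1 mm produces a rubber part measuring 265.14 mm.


Shrinkage = (mold - part) / mold * 100
= (271.1 - 265.14) / 271.1 * 100
= 5.96 / 271.1 * 100
= 2.2%

2.2%


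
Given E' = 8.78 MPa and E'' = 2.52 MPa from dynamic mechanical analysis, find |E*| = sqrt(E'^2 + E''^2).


|E*| = sqrt(E'^2 + E''^2)
= sqrt(8.78^2 + 2.52^2)
= sqrt(77.0884 + 6.3504)
= 9.134 MPa

9.134 MPa


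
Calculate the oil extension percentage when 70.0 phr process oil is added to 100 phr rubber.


Oil % = oil / (100 + oil) * 100
= 70.0 / (100 + 70.0) * 100
= 70.0 / 170.0 * 100
= 41.18%

41.18%


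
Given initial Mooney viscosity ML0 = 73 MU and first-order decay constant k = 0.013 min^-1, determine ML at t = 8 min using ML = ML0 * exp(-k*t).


ML = ML0 * exp(-k * t)
ML = 73 * exp(-0.013 * 8)
ML = 73 * 0.9012
ML = 65.79 MU

65.79 MU


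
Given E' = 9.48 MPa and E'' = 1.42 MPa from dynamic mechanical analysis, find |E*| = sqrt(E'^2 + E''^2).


|E*| = sqrt(E'^2 + E''^2)
= sqrt(9.48^2 + 1.42^2)
= sqrt(89.8704 + 2.0164)
= 9.586 MPa

9.586 MPa


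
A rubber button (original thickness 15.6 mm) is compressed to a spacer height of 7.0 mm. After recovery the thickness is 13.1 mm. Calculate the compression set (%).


CS = (t0 - recovered) / (t0 - ts) * 100
= (15.6 - 13.1) / (15.6 - 7.0) * 100
= 2.5 / 8.6 * 100
= 29.1%

29.1%


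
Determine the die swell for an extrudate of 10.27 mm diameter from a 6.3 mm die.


Die swell ratio = D_extrudate / D_die
= 10.27 / 6.3
= 1.63

Die swell = 1.63


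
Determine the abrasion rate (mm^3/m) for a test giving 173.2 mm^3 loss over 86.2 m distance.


Rate = volume_loss / distance
= 173.2 / 86.2
= 2.009 mm^3/m

2.009 mm^3/m


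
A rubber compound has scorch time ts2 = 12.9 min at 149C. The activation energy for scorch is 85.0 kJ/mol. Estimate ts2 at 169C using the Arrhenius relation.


Convert temperatures: T1 = 149 + 273.15 = 422.15 K, T2 = 169 + 273.15 = 442.15 K
ts2_new = 12.9 * exp(85000 / 8.314 * (1/442.15 - 1/422.15))
1/T2 - 1/T1 = -1.0715e-04
ts2_new = 4.31 min

4.31 min


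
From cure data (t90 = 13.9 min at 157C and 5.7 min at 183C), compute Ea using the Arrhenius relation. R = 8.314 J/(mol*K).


T1 = 430.15 K, T2 = 456.15 K
1/T1 - 1/T2 = 1.3251e-04
ln(t1/t2) = ln(13.9/5.7) = 0.8914
Ea = 8.314 * 0.8914 / 1.3251e-04 = 55930.4033 J/mol
Ea = 55.93 kJ/mol

55.93 kJ/mol


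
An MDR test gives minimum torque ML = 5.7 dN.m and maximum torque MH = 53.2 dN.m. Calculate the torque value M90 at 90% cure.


M90 = ML + 0.9 * (MH - ML)
M90 = 5.7 + 0.9 * (53.2 - 5.7)
M90 = 5.7 + 0.9 * 47.5
M90 = 48.45 dN.m

48.45 dN.m


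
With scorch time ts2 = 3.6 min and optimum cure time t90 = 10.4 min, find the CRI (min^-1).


CRI = 100 / (t90 - ts2)
= 100 / (10.4 - 3.6)
= 100 / 6.8
= 14.71 min^-1

14.71 min^-1


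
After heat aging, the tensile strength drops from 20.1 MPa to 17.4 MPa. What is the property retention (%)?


Retention = aged / original * 100
= 17.4 / 20.1 * 100
= 86.6%

86.6%


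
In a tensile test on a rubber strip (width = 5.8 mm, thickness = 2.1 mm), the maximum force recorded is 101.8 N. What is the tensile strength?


Area = width * thickness = 5.8 * 2.1 = 12.18 mm^2
TS = force / area = 101.8 / 12.18 = 8.36 MPa

8.36 MPa


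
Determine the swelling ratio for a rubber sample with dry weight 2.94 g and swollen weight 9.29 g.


Q = W_swollen / W_dry
Q = 9.29 / 2.94
Q = 3.16

Q = 3.16


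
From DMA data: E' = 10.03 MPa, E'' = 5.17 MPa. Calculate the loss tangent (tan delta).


tan delta = E'' / E'
= 5.17 / 10.03
= 0.5155

tan delta = 0.5155


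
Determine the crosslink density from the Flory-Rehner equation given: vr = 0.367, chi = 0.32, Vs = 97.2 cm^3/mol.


ln(1 - vr) = ln(1 - 0.367) = -0.4573
Numerator = -((-0.4573) + 0.367 + 0.32 * 0.367^2) = 0.0472
Denominator = 97.2 * (0.367^(1/3) - 0.367/2) = 51.7551
nu = 0.0472 / 51.7551 = 9.1169e-04 mol/cm^3

9.1169e-04 mol/cm^3


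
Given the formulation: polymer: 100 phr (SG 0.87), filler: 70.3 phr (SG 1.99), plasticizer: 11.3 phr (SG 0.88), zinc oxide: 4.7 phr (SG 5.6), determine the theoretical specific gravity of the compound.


Sum of weights = 186.3
Volume contributions:
  polymer: 100/0.87 = 114.9425
  filler: 70.3/1.99 = 35.3266
  plasticizer: 11.3/0.88 = 12.8409
  zinc oxide: 4.7/5.6 = 0.8393
Sum of volumes = 163.9494
SG = 186.3 / 163.9494 = 1.136

SG = 1.136
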